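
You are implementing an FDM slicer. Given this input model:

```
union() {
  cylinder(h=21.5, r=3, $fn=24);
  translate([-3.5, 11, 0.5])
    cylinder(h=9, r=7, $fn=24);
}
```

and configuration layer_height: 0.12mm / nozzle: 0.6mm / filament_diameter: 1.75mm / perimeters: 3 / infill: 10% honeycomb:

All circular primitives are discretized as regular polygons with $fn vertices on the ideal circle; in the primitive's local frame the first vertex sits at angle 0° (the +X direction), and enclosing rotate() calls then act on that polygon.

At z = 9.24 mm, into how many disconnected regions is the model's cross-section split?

2

At z = 9.24 mm: the cylinder: section is a regular 24-gon, circumradius r=3; the r=7 cylinder at (-3.5, 11) contributes a regular 24-gon of circumradius 7; Taking the union: the 2 present regions are separate (no shared area or edge), so areas and boundary lengths simply add and each stays a separate island — 2 connected regions. The result has 2 disconnected regions.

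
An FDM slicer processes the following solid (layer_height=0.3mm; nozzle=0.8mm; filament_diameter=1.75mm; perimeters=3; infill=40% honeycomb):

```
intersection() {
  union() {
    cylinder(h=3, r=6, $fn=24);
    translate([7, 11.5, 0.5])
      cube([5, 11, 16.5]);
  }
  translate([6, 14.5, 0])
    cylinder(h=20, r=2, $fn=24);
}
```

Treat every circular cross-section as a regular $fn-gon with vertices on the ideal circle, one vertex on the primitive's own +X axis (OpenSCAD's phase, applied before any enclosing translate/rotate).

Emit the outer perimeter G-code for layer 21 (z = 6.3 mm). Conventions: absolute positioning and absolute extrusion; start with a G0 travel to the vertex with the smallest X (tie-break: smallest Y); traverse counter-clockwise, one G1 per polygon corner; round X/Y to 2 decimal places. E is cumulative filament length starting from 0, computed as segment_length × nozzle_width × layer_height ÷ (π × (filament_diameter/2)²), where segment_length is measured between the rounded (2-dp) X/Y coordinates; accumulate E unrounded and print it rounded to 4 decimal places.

At z = 6.3 mm: the cylinder is not intersected at this z (z outside [0, 3]); the 5×11 cube at (7, 11.5) contributes its full rectangle; Taking the union: only the 5×11 cube at (7, 11.5) is present, so the union is just that shape — 1 connected region; the r=2 cylinder at (6, 14.5) gives a regular 24-gon of circumradius 2 (constant along its height); After intersecting: the r=2 cylinder at (6, 14.5) partially overlaps that combined region; clipping to the common part keeps 2.41 mm² — 1 connected region. The outline is a single polygon with 9 vertices. Extrusion per mm of travel: 0.8 × 0.3 / (π × 0.875²) = 0.099780. Accumulating E over each segment gives final E = 0.7613.

G0 X7.00 Y12.77 Z6.30
G1 X7.41 Y13.09 E0.0519
G1 X7.73 Y13.50 E0.1038
G1 X7.93 Y13.98 E0.1557
G1 X8.00 Y14.50 E0.2080
G1 X7.93 Y15.02 E0.2604
G1 X7.73 Y15.50 E0.3123
G1 X7.41 Y15.91 E0.3642
G1 X7.00 Y16.23 E0.4161
G1 X7.00 Y12.77 E0.7613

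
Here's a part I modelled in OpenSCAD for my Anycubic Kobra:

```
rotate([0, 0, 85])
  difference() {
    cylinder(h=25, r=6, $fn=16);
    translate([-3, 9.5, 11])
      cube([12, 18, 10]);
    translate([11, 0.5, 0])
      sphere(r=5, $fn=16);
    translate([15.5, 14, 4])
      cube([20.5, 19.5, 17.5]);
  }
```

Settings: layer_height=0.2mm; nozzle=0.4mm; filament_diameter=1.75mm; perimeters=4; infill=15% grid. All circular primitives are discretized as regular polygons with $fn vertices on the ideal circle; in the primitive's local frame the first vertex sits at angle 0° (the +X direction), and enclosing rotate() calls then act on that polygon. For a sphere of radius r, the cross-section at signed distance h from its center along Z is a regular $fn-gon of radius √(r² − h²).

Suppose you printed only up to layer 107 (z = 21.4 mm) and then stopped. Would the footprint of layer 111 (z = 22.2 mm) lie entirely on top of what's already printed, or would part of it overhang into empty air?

Compare the two slices. At z = 21.4: the r=6 cylinder contributes a regular 16-gon of circumradius 6 (area = (16/2)·6.000²·sin(360°/16) = 110.21 mm²); the cube at (-3, 9.5) is not intersected at this z (z outside [11, 21]); the sphere at (11, 0.5) is not intersected at this z (|z−center|=21.400 > r=5); the 20.5×19.5 cube at (15.5, 14) contributes its full rectangle (area 399.75 mm²); Taking the first minus the rest: starting from the r=6 cylinder (110.21 mm²), the 20.5×19.5 cube at (15.5, 14) misses the remaining region (no effect) — area = 110.21 mm²; (rotated 85° about Z; rotation is an isometry so areas/perimeters/island counts are preserved). At z = 22.2: the cylinder: section is a regular 16-gon, circumradius r=6 (area = (16/2)·6.000²·sin(360°/16) = 110.21 mm²); the cube at (-3, 9.5) is absent (z outside [11, 21]); the sphere at (11, 0.5) does not reach this height (|z−center|=22.200 > r=5); the cube at (15.5, 14) does not reach this height (z outside [4, 21.5]); Subtracting the remaining from the first: none of the subtracted shapes is present at this height, so the r=6 cylinder is unchanged — area = 110.21 mm²; (rotated 85° about Z; rotation is an isometry so areas/perimeters/island counts are preserved). Checking containment: the cross-section at z = 22.2 is a subset of the cross-section at z = 21.4.

entirely on top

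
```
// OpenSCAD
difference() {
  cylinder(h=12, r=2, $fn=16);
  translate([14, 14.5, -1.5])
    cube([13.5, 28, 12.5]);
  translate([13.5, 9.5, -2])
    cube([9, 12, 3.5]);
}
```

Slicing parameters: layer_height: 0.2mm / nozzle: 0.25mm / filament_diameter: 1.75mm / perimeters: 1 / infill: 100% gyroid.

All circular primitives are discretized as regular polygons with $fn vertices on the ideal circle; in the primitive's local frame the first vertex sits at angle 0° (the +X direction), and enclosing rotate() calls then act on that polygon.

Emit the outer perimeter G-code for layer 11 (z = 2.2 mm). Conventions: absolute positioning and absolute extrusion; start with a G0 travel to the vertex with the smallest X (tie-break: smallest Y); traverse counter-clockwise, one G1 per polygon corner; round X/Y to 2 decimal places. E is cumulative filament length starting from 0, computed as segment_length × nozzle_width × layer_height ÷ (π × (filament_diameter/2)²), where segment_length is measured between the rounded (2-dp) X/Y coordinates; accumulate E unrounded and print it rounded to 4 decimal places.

G0 X-2.00 Y0.00 Z2.20
G1 X-1.85 Y-0.77 E0.0163
G1 X-1.41 Y-1.41 E0.0325
G1 X-0.77 Y-1.85 E0.0486
G1 X0.00 Y-2.00 E0.0649
G1 X0.77 Y-1.85 E0.0812
G1 X1.41 Y-1.41 E0.0974
G1 X1.85 Y-0.77 E0.1135
G1 X2.00 Y0.00 E0.1298
G1 X1.85 Y0.77 E0.1461
G1 X1.41 Y1.41 E0.1623
G1 X0.77 Y1.85 E0.1784
G1 X0.00 Y2.00 E0.1947
G1 X-0.77 Y1.85 E0.2110
G1 X-1.41 Y1.41 E0.2272
G1 X-1.85 Y0.77 E0.2433
G1 X-2.00 Y0.00 E0.2596

At z = 2.2 mm: the cylinder: section is a regular 16-gon, circumradius r=2; the 13.5×28 cube at (14, 14.5) contributes its full rectangle; the cube at (13.5, 9.5) does not reach this height (z outside [-2, 1.5]); After the difference (first − rest): starting from the r=2 cylinder, the 13.5×28 cube at (14, 14.5) misses the remaining region (no effect) — 1 connected region. The outline is a single polygon with 16 vertices. Extrusion per mm of travel: 0.25 × 0.2 / (π × 0.875²) = 0.020788. Accumulating E over each segment gives final E = 0.2596.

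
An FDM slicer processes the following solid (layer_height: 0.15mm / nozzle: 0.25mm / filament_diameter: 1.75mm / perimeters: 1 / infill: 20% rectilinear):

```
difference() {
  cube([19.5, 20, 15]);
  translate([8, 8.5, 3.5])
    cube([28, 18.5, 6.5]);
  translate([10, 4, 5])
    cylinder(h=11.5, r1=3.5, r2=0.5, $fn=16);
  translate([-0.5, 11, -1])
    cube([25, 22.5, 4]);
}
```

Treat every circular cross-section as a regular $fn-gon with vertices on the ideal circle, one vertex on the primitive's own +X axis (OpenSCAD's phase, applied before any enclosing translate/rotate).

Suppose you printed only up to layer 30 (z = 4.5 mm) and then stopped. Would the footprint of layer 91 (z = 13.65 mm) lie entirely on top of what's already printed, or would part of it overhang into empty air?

part overhangs

Compare the two slices. At z = 4.5: the 19.5×20 cube contributes its full rectangle (area 390.00 mm²); the cube at (8, 8.5) (footprint 28×18.5) is included at this height (area 518.00 mm²); the cone at (10, 4) is absent (z outside [5, 16.5]); the cube at (-0.5, 11) is not intersected at this z (z outside [-1, 3]); After the difference (first − rest): starting from the 19.5×20 cube (390.00 mm²), the 28×18.5 cube at (8, 8.5) partially overlaps it — only the 132.25 mm² overlap (of its 518.00 mm²) is removed, clipping the outline — area = 257.75 mm². At z = 13.65: the cube (footprint 19.5×20) is included at this height (area 390.00 mm²); the cube at (8, 8.5) is absent (z outside [3.5, 10]); the cone at (10, 4): at t=0.752 of its height the radius interpolates to r₁+(r₂−r₁)t = 1.243, giving a regular 16-gon of that circumradius (area = (16/2)·1.243²·sin(360°/16) = 4.73 mm²); the cube at (-0.5, 11) is absent (z outside [-1, 3]); After the difference (first − rest): starting from the 19.5×20 cube (390.00 mm²), the cone at (10, 4) lies wholly inside it (removes its full 4.73 mm² and its 7.76 mm outline becomes a hole wall) — area = 385.27 mm². Checking containment: at z = 13.65 the cross-section extends beyond the z = 4.5 cross-section by about 132.25 mm².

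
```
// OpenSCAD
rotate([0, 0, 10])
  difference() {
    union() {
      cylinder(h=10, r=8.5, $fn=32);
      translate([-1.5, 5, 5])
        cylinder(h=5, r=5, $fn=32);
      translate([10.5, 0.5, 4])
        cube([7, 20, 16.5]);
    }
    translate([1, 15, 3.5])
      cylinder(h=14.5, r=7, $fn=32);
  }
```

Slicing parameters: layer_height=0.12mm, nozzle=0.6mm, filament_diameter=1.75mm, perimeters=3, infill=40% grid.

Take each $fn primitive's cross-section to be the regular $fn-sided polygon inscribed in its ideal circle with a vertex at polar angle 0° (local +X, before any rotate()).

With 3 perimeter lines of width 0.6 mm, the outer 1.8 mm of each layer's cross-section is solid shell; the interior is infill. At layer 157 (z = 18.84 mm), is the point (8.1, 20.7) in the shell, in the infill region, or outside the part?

At z = 18.84 mm: the cylinder is not intersected at this z (z outside [0, 10]); the cylinder at (-1.5, 5) does not reach this height (z outside [5, 10]); the cube at (10.5, 0.5) is present — its section is the full 7×20 rectangle; Taking the union: only the 7×20 cube at (10.5, 0.5) is present, so the union is just that shape — 1 connected region; the cylinder at (1, 15) is absent (z outside [3.5, 18]); Taking the first minus the rest: none of the subtracted shapes is present at this height, so that combined region is unchanged — 1 connected region; (whole slice rotated 10° about Z — lengths, areas and connectivity unchanged). Overall, the cross-section is a single solid region. Undo the 10° rotation: the query point maps to (11.571, 18.979) in the un-rotated model frame. The nearest boundary edge runs (10.50, 20.50)→(10.50, 0.50); distance from the point to it = 1.07 mm. The point is inside the cross-section, 1.07 mm from the nearest boundary — within the 1.8 mm shell band (3 × 0.6).

shell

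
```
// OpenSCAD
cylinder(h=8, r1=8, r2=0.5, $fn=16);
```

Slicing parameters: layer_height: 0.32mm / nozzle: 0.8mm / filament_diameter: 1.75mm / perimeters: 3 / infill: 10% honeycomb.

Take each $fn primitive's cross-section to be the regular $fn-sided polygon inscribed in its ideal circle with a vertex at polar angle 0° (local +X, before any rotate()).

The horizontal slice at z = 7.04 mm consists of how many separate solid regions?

At z = 7.04 mm: the cone: at t=0.880 of its height the radius interpolates to r₁+(r₂−r₁)t = 1.400, giving a regular 16-gon of that circumradius. The result has 1 disconnected region.

1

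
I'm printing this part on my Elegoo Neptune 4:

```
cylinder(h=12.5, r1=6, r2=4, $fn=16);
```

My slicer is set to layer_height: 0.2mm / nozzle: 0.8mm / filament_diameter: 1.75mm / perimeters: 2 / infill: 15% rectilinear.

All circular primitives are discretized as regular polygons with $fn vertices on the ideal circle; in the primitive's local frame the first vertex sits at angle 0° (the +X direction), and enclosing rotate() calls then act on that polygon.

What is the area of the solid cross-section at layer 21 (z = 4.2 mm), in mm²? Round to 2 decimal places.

86.91 mm²

At z = 4.2 mm: the cone: at t=0.336 of its height the radius interpolates to r₁+(r₂−r₁)t = 5.328, giving a regular 16-gon of that circumradius (area = (16/2)·5.328²·sin(360°/16) = 86.91 mm²). Overall, the cross-section is a single solid region. Net area = 86.91 mm².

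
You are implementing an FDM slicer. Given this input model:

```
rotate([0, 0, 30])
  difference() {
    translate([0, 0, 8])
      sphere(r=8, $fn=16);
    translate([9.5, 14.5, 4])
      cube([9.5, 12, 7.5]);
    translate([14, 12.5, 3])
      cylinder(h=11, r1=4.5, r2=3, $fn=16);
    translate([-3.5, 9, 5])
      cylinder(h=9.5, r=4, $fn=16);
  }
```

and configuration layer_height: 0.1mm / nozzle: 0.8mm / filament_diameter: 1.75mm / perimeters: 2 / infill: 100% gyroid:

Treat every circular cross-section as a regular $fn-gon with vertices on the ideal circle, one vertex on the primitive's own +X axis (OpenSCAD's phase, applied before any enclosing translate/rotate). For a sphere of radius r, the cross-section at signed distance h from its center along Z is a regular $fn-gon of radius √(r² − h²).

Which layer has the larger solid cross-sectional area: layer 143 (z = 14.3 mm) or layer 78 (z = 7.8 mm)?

layer 78 (z = 7.8 mm)

Layer 143 (z = 14.3): the r=8 sphere slices to a regular 16-gon of circumradius 4.931 (√(r²−h²) with h=6.3 from center) (area = (16/2)·4.931²·sin(360°/16) = 74.42 mm²); the cube at (9.5, 14.5) does not reach this height (z outside [4, 11.5]); the cone at (14, 12.5) is absent (z outside [3, 14]); the r=4 cylinder at (-3.5, 9) contributes a regular 16-gon of circumradius 4 (area = (16/2)·4.000²·sin(360°/16) = 48.98 mm²); Taking the first minus the rest: starting from the r=8 sphere (74.42 mm²), the r=4 cylinder at (-3.5, 9) misses the remaining region (no effect) — area = 74.42 mm²; (rotated 30° about Z; rotation is an isometry so areas/perimeters/island counts are preserved). So its area = 74.42 mm². Layer 78 (z = 7.8): the r=8 sphere slices to a regular 16-gon of circumradius 7.997 (√(r²−h²) with h=0.2 from center) (area = (16/2)·7.997²·sin(360°/16) = 195.81 mm²); the cube at (9.5, 14.5) is present — its section is the full 9.5×12 rectangle (area 114.00 mm²); the cone at (14, 12.5): at t=0.436 of its height the radius interpolates to r₁+(r₂−r₁)t = 3.845, giving a regular 16-gon of that circumradius (area = (16/2)·3.845²·sin(360°/16) = 45.27 mm²); the r=4 cylinder at (-3.5, 9) contributes a regular 16-gon of circumradius 4 (area = (16/2)·4.000²·sin(360°/16) = 48.98 mm²); Subtracting the remaining from the first: starting from the r=8 sphere (195.81 mm²), the 9.5×12 cube at (9.5, 14.5) misses the remaining region (no effect); the cone at (14, 12.5) misses the remaining region (no effect); the r=4 cylinder at (-3.5, 9) partially overlaps it — only the 9.48 mm² overlap (of its 48.98 mm²) is removed, clipping the outline — area = 186.34 mm²; (rotated 30° about Z; rotation is an isometry so areas/perimeters/island counts are preserved). So its area = 186.34 mm². Layer 78 is larger (186.34 vs 74.42 mm²).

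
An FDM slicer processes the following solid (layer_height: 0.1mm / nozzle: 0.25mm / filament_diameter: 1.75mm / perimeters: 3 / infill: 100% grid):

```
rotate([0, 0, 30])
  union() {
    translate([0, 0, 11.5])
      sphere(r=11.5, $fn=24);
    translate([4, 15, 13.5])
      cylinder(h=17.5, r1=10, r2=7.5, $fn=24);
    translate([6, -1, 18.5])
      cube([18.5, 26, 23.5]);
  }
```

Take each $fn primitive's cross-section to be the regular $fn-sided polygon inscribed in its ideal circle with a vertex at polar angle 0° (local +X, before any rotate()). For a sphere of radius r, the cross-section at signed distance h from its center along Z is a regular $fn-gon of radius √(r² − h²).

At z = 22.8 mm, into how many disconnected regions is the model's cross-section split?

At z = 22.8 mm: the r=11.5 sphere slices to a regular 24-gon of circumradius 2.135 (√(r²−h²) with h=11.3 from center); the cone at (4, 15) contributes a regular 24-gon of circumradius 8.671 (interpolated between r1=10 and r2=7.5 at t=0.531); the cube at (6, -1) (footprint 18.5×26) is included at this height; Combining (union): the regions partially overlap (shared area 82.61 mm²), so overlapping operands fuse into one piece — 2 connected regions; (rotated 30° about Z; rotation is an isometry so areas/perimeters/island counts are preserved). The result has 2 disconnected regions.

2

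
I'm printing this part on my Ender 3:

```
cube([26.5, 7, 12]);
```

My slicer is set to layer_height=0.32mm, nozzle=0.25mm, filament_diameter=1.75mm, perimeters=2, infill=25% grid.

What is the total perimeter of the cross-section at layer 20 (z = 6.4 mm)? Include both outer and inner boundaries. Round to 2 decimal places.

67.00 mm

At z = 6.4 mm: the cube is present — its section is the full 26.5×7 rectangle (perimeter 67.00 mm). Overall, the cross-section is a single solid region. Total boundary length (outer) = 67.00 mm.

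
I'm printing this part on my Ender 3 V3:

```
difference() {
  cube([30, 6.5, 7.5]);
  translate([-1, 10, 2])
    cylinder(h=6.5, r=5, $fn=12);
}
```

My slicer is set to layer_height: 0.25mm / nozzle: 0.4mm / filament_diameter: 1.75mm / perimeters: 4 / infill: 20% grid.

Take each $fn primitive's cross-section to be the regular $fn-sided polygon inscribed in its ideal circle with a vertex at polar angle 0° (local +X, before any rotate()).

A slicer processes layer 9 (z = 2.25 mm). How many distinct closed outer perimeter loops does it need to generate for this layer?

At z = 2.25 mm: the 30×6.5 cube contributes its full rectangle; the r=5 cylinder at (-1, 10) gives a regular 12-gon of circumradius 5 (constant along its height); Subtracting the remaining from the first: starting from the 30×6.5 cube, the r=5 cylinder at (-1, 10) partially overlaps it — only the 1.89 mm² overlap (of its 75.00 mm²) is removed, clipping the outline — 1 connected region. The result has 1 disconnected region.

1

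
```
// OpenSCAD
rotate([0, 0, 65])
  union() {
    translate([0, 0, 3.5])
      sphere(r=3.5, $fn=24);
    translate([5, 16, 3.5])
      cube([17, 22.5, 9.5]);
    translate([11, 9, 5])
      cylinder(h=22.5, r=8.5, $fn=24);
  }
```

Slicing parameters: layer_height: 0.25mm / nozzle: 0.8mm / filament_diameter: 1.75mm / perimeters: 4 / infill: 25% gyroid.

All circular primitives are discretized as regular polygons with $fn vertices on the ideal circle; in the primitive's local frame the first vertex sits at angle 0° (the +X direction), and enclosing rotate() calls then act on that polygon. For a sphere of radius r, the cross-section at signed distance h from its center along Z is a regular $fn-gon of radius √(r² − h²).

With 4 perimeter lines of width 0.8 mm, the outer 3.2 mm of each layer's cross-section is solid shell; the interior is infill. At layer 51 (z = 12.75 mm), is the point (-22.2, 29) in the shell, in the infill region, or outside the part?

At z = 12.75 mm: the sphere is absent (|z−center|=9.250 > r=3.5); the 17×22.5 cube at (5, 16) contributes its full rectangle; the r=8.5 cylinder at (11, 9) gives a regular 24-gon of circumradius 8.5 (constant along its height); Combining (union): the regions partially overlap (shared area 9.35 mm²), so overlapping operands fuse into one piece — 1 connected region; (rotated 65° about Z; rotation is an isometry so areas/perimeters/island counts are preserved). Overall, the cross-section is a single solid region. Undo the 65° rotation: the query point maps to (16.901, 32.376) in the un-rotated model frame. The nearest boundary edge runs (22.00, 38.50)→(22.00, 16.00); distance from the point to it = 5.10 mm. The point is inside the cross-section and 5.10 mm from the nearest boundary — more than the 3.2 mm shell width (4 × 0.8), so it's in the infill interior.

infill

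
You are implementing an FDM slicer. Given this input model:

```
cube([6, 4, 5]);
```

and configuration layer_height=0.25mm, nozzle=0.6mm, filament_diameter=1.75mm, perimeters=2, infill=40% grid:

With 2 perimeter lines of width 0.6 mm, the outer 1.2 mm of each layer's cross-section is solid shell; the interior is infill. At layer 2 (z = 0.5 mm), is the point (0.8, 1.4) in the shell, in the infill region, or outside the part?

shell

At z = 0.5 mm: the cube is present — its section is the full 6×4 rectangle. Overall, the cross-section is a single solid region. The nearest boundary edge runs (0.00, 4.00)→(0.00, 0.00); distance from the point to it = 0.80 mm. The point is inside the cross-section, 0.80 mm from the nearest boundary — within the 1.2 mm shell band (2 × 0.6).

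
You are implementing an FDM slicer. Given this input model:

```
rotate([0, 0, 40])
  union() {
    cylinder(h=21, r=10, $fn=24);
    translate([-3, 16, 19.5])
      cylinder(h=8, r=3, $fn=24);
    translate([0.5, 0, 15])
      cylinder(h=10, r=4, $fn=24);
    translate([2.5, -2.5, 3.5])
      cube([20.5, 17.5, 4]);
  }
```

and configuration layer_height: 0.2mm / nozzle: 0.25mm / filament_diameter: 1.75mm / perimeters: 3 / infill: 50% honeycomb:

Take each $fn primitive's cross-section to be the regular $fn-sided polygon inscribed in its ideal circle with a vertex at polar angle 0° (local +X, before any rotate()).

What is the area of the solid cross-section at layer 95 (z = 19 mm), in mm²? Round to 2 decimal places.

310.58 mm²

At z = 19 mm: the r=10 cylinder gives a regular 24-gon of circumradius 10 (constant along its height) (area = (24/2)·10.000²·sin(360°/24) = 310.58 mm²); the cylinder at (-3, 16) is absent (z outside [19.5, 27.5]); the r=4 cylinder at (0.5, 0) gives a regular 24-gon of circumradius 4 (constant along its height) (area = (24/2)·4.000²·sin(360°/24) = 49.69 mm²); the cube at (2.5, -2.5) is not intersected at this z (z outside [3.5, 7.5]); Merging all regions: the r=4 cylinder at (0.5, 0) lies entirely inside the r=10 cylinder, so the union is just the r=10 cylinder — area = 310.58 mm²; (rotated 40° about Z; rotation is an isometry so areas/perimeters/island counts are preserved). Overall, the cross-section is a single solid region. Net area = 310.58 mm².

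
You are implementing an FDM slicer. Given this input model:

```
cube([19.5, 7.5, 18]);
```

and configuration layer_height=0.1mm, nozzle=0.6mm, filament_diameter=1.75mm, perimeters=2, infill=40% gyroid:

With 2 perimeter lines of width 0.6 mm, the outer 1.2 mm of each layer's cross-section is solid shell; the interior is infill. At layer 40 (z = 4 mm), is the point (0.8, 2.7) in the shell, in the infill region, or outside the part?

At z = 4 mm: the 19.5×7.5 cube contributes its full rectangle. Overall, the cross-section is a single solid region. The nearest boundary edge runs (0.00, 7.50)→(0.00, 0.00); distance from the point to it = 0.80 mm. The point is inside the cross-section, 0.80 mm from the nearest boundary — within the 1.2 mm shell band (2 × 0.6).

shell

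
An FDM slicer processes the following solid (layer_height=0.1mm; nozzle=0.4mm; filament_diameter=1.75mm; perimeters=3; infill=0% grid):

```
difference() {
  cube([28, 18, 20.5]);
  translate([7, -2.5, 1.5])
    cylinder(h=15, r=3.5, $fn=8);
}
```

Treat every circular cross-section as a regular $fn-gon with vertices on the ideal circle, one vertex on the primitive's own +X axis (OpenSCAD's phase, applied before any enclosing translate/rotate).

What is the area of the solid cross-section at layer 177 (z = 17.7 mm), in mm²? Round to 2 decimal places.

504.00 mm²

At z = 17.7 mm: the 28×18 cube contributes its full rectangle (area 504.00 mm²); the cylinder at (7, -2.5) is absent (z outside [1.5, 16.5]); Subtracting the remaining from the first: none of the subtracted shapes is present at this height, so the 28×18 cube is unchanged — area = 504.00 mm². Overall, the cross-section is a single solid region. Net area = 504.00 mm².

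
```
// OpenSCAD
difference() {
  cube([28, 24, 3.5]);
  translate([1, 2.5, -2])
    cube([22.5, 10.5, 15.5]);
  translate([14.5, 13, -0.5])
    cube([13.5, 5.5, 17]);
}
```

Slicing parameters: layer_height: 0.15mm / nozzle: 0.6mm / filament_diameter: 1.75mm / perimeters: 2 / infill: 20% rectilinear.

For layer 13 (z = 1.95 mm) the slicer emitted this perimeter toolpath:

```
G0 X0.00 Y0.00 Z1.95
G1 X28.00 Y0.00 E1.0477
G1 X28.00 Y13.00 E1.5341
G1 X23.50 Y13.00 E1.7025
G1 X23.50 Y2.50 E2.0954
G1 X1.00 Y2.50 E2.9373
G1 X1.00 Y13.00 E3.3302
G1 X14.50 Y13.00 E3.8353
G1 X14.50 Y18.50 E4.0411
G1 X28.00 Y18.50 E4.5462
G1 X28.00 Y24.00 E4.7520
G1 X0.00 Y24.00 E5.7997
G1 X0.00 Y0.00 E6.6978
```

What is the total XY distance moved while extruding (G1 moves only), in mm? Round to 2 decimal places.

Sum the Euclidean lengths of each G1 segment: total = 179.00 mm.

179.00 mm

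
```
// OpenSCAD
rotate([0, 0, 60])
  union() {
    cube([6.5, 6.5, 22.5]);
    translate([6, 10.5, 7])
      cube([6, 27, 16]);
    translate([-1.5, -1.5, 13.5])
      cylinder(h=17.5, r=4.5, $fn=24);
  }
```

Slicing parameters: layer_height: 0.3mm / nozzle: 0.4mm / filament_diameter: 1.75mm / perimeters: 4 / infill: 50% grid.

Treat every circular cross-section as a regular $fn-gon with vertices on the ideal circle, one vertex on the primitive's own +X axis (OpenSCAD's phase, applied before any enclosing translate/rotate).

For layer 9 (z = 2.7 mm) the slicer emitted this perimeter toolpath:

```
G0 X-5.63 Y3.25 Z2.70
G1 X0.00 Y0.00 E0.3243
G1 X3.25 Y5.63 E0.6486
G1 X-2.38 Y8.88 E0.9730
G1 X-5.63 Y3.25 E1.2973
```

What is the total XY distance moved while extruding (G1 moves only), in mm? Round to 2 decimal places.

26.00 mm

Sum the Euclidean lengths of each G1 segment: total = 26.00 mm.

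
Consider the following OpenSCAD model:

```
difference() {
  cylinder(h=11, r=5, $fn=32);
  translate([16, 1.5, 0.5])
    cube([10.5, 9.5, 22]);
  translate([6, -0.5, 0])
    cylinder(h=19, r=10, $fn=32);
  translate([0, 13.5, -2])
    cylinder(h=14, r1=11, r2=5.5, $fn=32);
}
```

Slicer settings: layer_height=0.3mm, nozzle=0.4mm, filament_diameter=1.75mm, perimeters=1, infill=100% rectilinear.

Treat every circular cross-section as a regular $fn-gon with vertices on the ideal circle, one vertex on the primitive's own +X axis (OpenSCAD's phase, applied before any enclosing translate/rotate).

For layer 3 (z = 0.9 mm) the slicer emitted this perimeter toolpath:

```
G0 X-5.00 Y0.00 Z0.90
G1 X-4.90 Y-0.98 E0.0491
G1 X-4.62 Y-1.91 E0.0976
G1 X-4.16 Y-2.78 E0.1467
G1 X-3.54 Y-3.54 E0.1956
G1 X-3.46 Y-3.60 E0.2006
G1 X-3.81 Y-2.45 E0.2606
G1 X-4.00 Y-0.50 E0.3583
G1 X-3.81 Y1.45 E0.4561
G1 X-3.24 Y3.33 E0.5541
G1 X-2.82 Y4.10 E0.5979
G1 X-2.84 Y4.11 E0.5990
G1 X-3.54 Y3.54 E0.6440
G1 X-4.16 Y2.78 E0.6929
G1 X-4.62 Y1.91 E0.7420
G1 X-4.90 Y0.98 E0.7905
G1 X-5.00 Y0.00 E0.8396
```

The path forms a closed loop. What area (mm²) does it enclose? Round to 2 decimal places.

Apply the shoelace formula to the sequence of (X, Y) vertices; enclosed area = 5.68 mm².

5.68 mm²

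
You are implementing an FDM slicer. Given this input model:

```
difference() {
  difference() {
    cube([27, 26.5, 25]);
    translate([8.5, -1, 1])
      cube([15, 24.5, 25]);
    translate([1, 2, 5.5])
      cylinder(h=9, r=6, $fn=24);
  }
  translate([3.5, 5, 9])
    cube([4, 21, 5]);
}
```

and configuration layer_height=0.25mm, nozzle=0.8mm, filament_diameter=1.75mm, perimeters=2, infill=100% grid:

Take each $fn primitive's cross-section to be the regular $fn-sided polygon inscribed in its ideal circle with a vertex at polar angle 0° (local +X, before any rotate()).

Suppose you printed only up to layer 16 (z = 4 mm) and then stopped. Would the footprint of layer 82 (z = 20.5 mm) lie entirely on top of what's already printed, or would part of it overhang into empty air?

entirely on top

Compare the two slices. At z = 4: the cube (footprint 27×26.5) is included at this height (area 715.50 mm²); the cube at (8.5, -1) is present — its section is the full 15×24.5 rectangle (area 367.50 mm²); the cylinder at (1, 2) is not intersected at this z (z outside [5.5, 14.5]); After the difference (first − rest): starting from the 27×26.5 cube (715.50 mm²), the 15×24.5 cube at (8.5, -1) partially overlaps it — only the 352.50 mm² overlap (of its 367.50 mm²) is removed, clipping the outline — area = 363.00 mm²; the cube at (3.5, 5) is not intersected at this z (z outside [9, 14]); Subtracting the remaining from the first: none of the subtracted shapes is present at this height, so that combined region is unchanged — area = 363.00 mm². At z = 20.5: the cube is present — its section is the full 27×26.5 rectangle (area 715.50 mm²); the cube at (8.5, -1) (footprint 15×24.5) is included at this height (area 367.50 mm²); the cylinder at (1, 2) is absent (z outside [5.5, 14.5]); After the difference (first − rest): starting from the 27×26.5 cube (715.50 mm²), the 15×24.5 cube at (8.5, -1) partially overlaps it — only the 352.50 mm² overlap (of its 367.50 mm²) is removed, clipping the outline — area = 363.00 mm²; the cube at (3.5, 5) is not intersected at this z (z outside [9, 14]); Subtracting the remaining from the first: none of the subtracted shapes is present at this height, so that combined region is unchanged — area = 363.00 mm². Checking containment: the cross-section at z = 20.5 is a subset of the cross-section at z = 4.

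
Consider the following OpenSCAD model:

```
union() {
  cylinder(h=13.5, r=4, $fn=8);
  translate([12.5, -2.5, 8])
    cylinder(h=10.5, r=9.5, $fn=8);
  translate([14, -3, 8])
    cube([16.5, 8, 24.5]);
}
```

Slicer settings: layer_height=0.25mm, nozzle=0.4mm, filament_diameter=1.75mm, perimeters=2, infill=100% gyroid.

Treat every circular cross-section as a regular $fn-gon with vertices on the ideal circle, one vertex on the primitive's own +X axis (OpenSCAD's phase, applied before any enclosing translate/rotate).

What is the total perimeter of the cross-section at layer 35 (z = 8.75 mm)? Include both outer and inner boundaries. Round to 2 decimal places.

102.68 mm

At z = 8.75 mm: the cylinder: section is a regular 8-gon, circumradius r=4 (perimeter = 2·8·4.000·sin(180°/8) = 24.49 mm); the r=9.5 cylinder at (12.5, -2.5) gives a regular 8-gon of circumradius 9.5 (constant along its height) (perimeter = 2·8·9.500·sin(180°/8) = 58.17 mm); the 16.5×8 cube at (14, -3) contributes its full rectangle (perimeter 49.00 mm); Combining (union): the regions partially overlap (shared area 51.69 mm²), so the edge portions inside another operand are dropped and the merged outline is re-measured after clipping — boundary = 102.68 mm. Overall, the cross-section has 2 separate islands. Total boundary length (outer) = 102.68 mm.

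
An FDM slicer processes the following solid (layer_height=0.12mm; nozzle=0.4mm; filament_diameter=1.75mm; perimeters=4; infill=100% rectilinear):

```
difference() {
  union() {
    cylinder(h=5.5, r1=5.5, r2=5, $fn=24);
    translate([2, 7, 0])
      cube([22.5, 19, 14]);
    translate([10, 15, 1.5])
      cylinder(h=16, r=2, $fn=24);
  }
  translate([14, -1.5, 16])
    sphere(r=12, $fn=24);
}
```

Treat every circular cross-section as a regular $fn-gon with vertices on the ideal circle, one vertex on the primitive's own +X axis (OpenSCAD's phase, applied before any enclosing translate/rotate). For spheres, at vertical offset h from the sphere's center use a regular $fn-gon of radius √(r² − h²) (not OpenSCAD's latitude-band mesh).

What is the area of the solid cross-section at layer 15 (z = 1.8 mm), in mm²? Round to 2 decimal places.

515.94 mm²

At z = 1.8 mm: the cone contributes a regular 24-gon of circumradius 5.336 (interpolated between r1=5.5 and r2=5 at t=0.327) (area = (24/2)·5.336²·sin(360°/24) = 88.44 mm²); the cube at (2, 7) (footprint 22.5×19) is included at this height (area 427.50 mm²); the r=2 cylinder at (10, 15) contributes a regular 24-gon of circumradius 2 (area = (24/2)·2.000²·sin(360°/24) = 12.42 mm²); Taking the union: the regions partially overlap — summed areas 528.37 mm² minus the doubly-counted overlap 12.42 mm² gives 515.94 mm² — area = 515.94 mm²; the sphere at (14, -1.5) is absent (|z−center|=14.200 > r=12); Taking the first minus the rest: none of the subtracted shapes is present at this height, so the result so far is unchanged — area = 515.94 mm². Overall, the cross-section has 2 separate islands. Net area = 515.94 mm².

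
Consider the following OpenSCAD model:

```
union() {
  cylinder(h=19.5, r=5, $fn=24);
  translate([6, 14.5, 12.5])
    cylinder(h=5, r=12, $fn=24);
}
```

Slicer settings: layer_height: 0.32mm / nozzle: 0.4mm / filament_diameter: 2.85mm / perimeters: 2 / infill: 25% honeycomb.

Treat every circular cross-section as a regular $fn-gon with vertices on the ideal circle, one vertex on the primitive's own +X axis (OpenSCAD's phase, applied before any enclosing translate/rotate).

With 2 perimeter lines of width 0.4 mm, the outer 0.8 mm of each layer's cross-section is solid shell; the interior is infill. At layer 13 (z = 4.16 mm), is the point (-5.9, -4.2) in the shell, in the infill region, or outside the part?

outside

At z = 4.16 mm: the r=5 cylinder contributes a regular 24-gon of circumradius 5; the cylinder at (6, 14.5) is absent (z outside [12.5, 17.5]); Taking the union: only the r=5 cylinder is present, so the union is just that shape — 1 connected region. Overall, the cross-section is a single solid region. The nearest boundary edge runs (-4.33, -2.50)→(-3.54, -3.54); distance from the point to it = 2.28 mm. The point is not inside any of the regions above, so it lies outside the cross-section (2.28 mm from the nearest boundary).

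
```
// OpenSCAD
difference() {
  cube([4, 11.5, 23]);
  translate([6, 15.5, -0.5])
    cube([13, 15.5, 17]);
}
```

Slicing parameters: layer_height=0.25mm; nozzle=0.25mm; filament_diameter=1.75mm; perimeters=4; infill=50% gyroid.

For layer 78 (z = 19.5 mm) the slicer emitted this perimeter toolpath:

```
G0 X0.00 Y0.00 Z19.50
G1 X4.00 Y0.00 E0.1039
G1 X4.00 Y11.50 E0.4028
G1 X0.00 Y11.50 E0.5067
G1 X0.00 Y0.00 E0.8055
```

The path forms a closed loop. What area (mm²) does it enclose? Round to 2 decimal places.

Apply the shoelace formula to the sequence of (X, Y) vertices; enclosed area = 46.00 mm².

46.00 mm²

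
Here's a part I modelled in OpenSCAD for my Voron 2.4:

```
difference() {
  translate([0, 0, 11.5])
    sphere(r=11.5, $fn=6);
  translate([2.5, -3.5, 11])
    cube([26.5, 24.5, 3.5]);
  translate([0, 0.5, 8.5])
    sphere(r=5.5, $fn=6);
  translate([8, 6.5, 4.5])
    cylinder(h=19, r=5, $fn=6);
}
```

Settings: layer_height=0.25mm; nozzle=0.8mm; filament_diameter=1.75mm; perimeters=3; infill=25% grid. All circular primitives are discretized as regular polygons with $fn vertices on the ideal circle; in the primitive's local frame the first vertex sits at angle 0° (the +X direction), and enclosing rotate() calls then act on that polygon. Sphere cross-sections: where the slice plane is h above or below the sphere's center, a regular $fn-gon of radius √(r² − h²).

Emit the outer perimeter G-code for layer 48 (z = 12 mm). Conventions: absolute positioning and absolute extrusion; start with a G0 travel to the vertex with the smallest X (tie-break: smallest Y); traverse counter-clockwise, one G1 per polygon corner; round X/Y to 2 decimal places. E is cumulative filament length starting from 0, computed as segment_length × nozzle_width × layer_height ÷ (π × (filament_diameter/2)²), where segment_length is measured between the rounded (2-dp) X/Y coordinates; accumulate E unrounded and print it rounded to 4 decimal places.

G0 X-11.49 Y0.00 Z12.00
G1 X-5.74 Y-9.95 E0.9556
G1 X5.74 Y-9.95 E1.9101
G1 X9.47 Y-3.50 E2.5297
G1 X2.50 Y-3.50 E3.1092
G1 X2.50 Y-2.52 E3.1907
G1 X2.12 Y-3.17 E3.2533
G1 X-2.12 Y-3.17 E3.6059
G1 X-4.24 Y0.50 E3.9583
G1 X-2.12 Y4.17 E4.3107
G1 X2.12 Y4.17 E4.6633
G1 X2.50 Y3.52 E4.7259
G1 X2.50 Y9.95 E5.2605
G1 X-5.74 Y9.95 E5.9457
G1 X-11.49 Y0.00 E6.9012

At z = 12 mm: the sphere: section is a regular 6-gon, circumradius = √(r²−h²) = √(11.5²−0.5²) = 11.489; the cube at (2.5, -3.5) (footprint 26.5×24.5) is included at this height; the r=5.5 sphere at (0, 0.5) contributes a regular 6-gon of circumradius √(5.5²−3.5²) = 4.243; the r=5 cylinder at (8, 6.5) gives a regular 6-gon of circumradius 5 (constant along its height); Taking the first minus the rest: starting from the r=11.5 sphere, the 26.5×24.5 cube at (2.5, -3.5) partially overlaps it — only the 88.79 mm² overlap (of its 649.25 mm²) is removed, clipping the outline; the r=5.5 sphere at (0, 0.5) partially overlaps it — only the 41.51 mm² overlap (of its 46.77 mm²) is removed, clipping the outline; the r=5 cylinder at (8, 6.5) misses the remaining region (no effect) — 1 connected region. The outline is a single polygon with 14 vertices. Extrusion per mm of travel: 0.8 × 0.25 / (π × 0.875²) = 0.083150. Accumulating E over each segment gives final E = 6.9012.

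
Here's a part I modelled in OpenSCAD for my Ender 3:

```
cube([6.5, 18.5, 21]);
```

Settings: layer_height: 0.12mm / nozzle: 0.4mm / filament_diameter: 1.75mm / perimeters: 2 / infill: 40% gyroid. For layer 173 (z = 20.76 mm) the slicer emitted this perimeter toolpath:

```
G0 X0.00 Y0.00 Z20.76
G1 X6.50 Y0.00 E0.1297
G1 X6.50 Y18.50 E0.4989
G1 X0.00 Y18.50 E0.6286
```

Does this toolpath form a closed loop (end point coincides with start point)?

Start point (G0): (0.00, 0.00). End point (last G1): the path does not return to the start — open.

no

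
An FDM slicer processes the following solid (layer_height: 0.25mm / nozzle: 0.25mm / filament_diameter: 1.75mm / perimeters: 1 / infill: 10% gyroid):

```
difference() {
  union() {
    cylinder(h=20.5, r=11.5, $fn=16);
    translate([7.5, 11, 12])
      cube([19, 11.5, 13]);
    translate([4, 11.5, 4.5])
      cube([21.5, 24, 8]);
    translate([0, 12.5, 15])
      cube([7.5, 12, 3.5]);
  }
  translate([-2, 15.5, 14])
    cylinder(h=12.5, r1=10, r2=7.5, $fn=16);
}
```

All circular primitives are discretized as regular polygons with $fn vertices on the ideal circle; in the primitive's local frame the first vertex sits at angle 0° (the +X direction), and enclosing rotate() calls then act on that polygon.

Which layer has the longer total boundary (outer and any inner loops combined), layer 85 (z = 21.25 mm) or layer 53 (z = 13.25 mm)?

layer 53 (z = 13.25 mm)

Layer 85 (z = 21.25): the cylinder does not reach this height (z outside [0, 20.5]); the 19×11.5 cube at (7.5, 11) contributes its full rectangle (perimeter 61.00 mm); the cube at (4, 11.5) is not intersected at this z (z outside [4.5, 12.5]); the cube at (0, 12.5) is not intersected at this z (z outside [15, 18.5]); Merging all regions: only the 19×11.5 cube at (7.5, 11) is present, so the union is just that shape — boundary = 61.00 mm; the cone at (-2, 15.5): at t=0.580 of its height the radius interpolates to r₁+(r₂−r₁)t = 8.550, giving a regular 16-gon of that circumradius (perimeter = 2·16·8.550·sin(180°/16) = 53.38 mm); Taking the first minus the rest: starting from the result so far, the cone at (-2, 15.5) misses the remaining region (no effect) — boundary = 61.00 mm. So its perimeter = 61.00 mm. Layer 53 (z = 13.25): the cylinder: section is a regular 16-gon, circumradius r=11.5 (perimeter = 2·16·11.500·sin(180°/16) = 71.79 mm); the cube at (7.5, 11) (footprint 19×11.5) is included at this height (perimeter 61.00 mm); the cube at (4, 11.5) does not reach this height (z outside [4.5, 12.5]); the cube at (0, 12.5) is absent (z outside [15, 18.5]); Merging all regions: the 2 present regions are separate (no shared area or edge), so areas and boundary lengths simply add and each stays a separate island — boundary = 132.79 mm; the cone at (-2, 15.5) is absent (z outside [14, 26.5]); Subtracting the remaining from the first: none of the subtracted shapes is present at this height, so the result so far is unchanged — boundary = 132.79 mm. So its perimeter = 132.79 mm. Layer 53 is larger (132.79 vs 61.00 mm).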